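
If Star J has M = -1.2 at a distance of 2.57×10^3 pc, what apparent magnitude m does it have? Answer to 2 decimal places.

10.85

m = M + 5 log₁₀(d/10 pc) = -1.2 + 5 log₁₀(2.57×10^3/10)
  = -1.2 + 5 × 2.410 = -1.2 + 12.05 = 10.85.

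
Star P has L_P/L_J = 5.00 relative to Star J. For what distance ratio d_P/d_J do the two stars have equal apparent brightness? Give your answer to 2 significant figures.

Equal flux requires L_P/d_P² = L_J/d_J², so d_P/d_J = √(L_P/L_J)
= √(5.00) = 2.236.

2.2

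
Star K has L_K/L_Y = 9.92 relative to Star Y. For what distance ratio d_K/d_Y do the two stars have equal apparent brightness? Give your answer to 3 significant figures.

Equal flux requires L_K/d_K² = L_Y/d_Y², so d_K/d_Y = √(L_K/L_Y)
= √(9.92) = 3.150.

3.15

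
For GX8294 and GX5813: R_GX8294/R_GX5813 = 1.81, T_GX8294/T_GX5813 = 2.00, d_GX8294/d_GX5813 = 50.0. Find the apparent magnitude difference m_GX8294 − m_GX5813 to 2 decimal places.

4.20

L_GX8294/L_GX5813 = (1.81)²(2.00)⁴ = 52.42.
F_GX8294/F_GX5813 = (L_GX8294/L_GX5813)/(d_GX8294/d_GX5813)² = 52.42/2500 = 0.02097.
m_GX8294 − m_GX5813 = −2.5 log₁₀(0.02097) = 4.20.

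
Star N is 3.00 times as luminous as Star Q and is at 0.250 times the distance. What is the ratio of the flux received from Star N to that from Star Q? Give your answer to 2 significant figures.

F = L/(4πd²), so F_N/F_Q = (L_N/L_Q) / (d_N/d_Q)²
= 3.00 / (0.250)² = 3.00 / 0.06250 = 48.00.

48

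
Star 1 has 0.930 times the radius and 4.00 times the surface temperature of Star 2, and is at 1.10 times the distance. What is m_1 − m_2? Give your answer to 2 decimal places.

-5.66

L_1/L_2 = (0.930)²(4.00)⁴ = 221.4.
F_1/F_2 = (L_1/L_2)/(d_1/d_2)² = 221.4/1.210 = 183.0.
m_1 − m_2 = −2.5 log₁₀(183.0) = -5.66.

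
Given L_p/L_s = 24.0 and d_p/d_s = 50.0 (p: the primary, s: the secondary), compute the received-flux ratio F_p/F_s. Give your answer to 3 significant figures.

0.00960

F = L/(4πd²), so F_p/F_s = (L_p/L_s) / (d_p/d_s)²
= 24.0 / (50.0)² = 24.0 / 2500 = 0.009600.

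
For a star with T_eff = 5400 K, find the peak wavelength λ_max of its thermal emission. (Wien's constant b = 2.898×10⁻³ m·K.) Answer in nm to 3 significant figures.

537 nm

λ_max = b/T = 2.898×10⁻³ / 5400 = 5.37×10^-7 m = 536.7 nm.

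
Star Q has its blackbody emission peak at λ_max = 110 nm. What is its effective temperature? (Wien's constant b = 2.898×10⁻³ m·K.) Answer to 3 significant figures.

2.63×10^4 K

T = b/λ_max = 2.898×10⁻³ / (110×10⁻⁹) = 2.635×10^4 K.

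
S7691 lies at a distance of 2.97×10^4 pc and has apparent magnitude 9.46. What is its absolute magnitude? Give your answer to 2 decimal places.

-7.90

M = m − 5 log₁₀(d/10 pc) = 9.46 − 5 log₁₀(2.97×10^4/10)
  = 9.46 − 5 × 3.473 = 9.46 − 17.36 = -7.90.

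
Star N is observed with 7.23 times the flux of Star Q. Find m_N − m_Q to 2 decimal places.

m_N − m_Q = −2.5 log₁₀(F_N/F_Q) = −2.5 log₁₀(7.23) = −2.5 × (0.859) = -2.148.

-2.15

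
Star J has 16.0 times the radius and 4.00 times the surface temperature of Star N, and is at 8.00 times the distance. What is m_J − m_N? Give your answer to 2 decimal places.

L_J/L_N = (16.0)²(4.00)⁴ = 6.554×10^4.
F_J/F_N = (L_J/L_N)/(d_J/d_N)² = 6.554×10^4/64.00 = 1024.
m_J − m_N = −2.5 log₁₀(1024) = -7.53.

-7.53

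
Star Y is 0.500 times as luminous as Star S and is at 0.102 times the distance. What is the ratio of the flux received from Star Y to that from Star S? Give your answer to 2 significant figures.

F = L/(4πd²), so F_Y/F_S = (L_Y/L_S) / (d_Y/d_S)²
= 0.500 / (0.102)² = 0.500 / 0.01040 = 48.06.

48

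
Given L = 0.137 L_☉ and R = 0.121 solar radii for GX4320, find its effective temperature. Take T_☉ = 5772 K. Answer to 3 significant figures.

T/T_☉ = (L/L_☉)^(1/4) / (R/R_☉)^(1/2)
T = 5772 × (0.137)^(1/4) / √(0.121) = 5772 × 0.6084 / 0.3479 = 1.010×10^4 K.

1.01×10^4 K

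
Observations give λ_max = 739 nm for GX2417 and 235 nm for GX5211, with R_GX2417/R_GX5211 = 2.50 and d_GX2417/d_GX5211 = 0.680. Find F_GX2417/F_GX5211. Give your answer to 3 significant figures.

Wien's law: T_GX2417/T_GX5211 = λ_GX5211/λ_GX2417 = 235/739 = 0.3180.
L_GX2417/L_GX5211 = (R_GX2417/R_GX5211)²(T_GX2417/T_GX5211)⁴ = (2.50)²(0.3180)⁴ = 0.06391.
F_GX2417/F_GX5211 = (L_GX2417/L_GX5211)/(d_GX2417/d_GX5211)² = 0.06391/(0.680)² = 0.1382.

0.138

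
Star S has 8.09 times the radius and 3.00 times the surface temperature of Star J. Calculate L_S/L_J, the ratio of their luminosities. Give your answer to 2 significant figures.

5.3×10^3

From the Stefan–Boltzmann law, L ∝ R²T⁴, so
L_S/L_J = (R_S/R_J)² (T_S/T_J)⁴ = (8.09)² × (3.00)⁴ = 65.45 × 81.00 = 5301.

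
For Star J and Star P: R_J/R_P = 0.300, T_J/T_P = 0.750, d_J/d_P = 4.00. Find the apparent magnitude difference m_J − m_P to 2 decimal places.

L_J/L_P = (0.300)²(0.750)⁴ = 0.02848.
F_J/F_P = (L_J/L_P)/(d_J/d_P)² = 0.02848/16.00 = 0.001780.
m_J − m_P = −2.5 log₁₀(0.001780) = 6.87.

6.87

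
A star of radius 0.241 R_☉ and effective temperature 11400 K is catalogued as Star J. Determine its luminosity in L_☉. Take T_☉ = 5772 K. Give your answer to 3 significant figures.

0.884 L_☉

L/L_☉ = (R/R_☉)² (T/T_☉)⁴ = (0.241)² × (11400/5772)⁴
       = 0.05808 × (1.975)⁴ = 0.05808 × 15.22 = 0.8838.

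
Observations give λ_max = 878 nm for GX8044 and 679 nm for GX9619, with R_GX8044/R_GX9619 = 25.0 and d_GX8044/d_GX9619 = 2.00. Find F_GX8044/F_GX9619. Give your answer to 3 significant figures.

Wien's law: T_GX8044/T_GX9619 = λ_GX9619/λ_GX8044 = 679/878 = 0.7733.
L_GX8044/L_GX9619 = (R_GX8044/R_GX9619)²(T_GX8044/T_GX9619)⁴ = (25.0)²(0.7733)⁴ = 223.6.
F_GX8044/F_GX9619 = (L_GX8044/L_GX9619)/(d_GX8044/d_GX9619)² = 223.6/(2.00)² = 55.89.

55.9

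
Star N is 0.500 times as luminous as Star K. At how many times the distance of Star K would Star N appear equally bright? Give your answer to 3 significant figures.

0.707

Equal flux requires L_N/d_N² = L_K/d_K², so d_N/d_K = √(L_N/L_K)
= √(0.500) = 0.7071.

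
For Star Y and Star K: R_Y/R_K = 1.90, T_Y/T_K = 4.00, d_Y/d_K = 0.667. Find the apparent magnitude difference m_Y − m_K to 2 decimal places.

-8.29

L_Y/L_K = (1.90)²(4.00)⁴ = 924.2.
F_Y/F_K = (L_Y/L_K)/(d_Y/d_K)² = 924.2/0.4449 = 2077.
m_Y − m_K = −2.5 log₁₀(2077) = -8.29.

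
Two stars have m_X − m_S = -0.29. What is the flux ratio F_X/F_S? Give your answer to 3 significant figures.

1.31

F_X/F_S = 10^(−(m_X − m_S)/2.5) = 10^(0.29/2.5) = 10^0.116 = 1.306.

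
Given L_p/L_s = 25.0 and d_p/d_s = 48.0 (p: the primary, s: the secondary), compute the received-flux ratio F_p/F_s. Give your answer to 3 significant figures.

0.0109

F = L/(4πd²), so F_p/F_s = (L_p/L_s) / (d_p/d_s)²
= 25.0 / (48.0)² = 25.0 / 2304 = 0.01085.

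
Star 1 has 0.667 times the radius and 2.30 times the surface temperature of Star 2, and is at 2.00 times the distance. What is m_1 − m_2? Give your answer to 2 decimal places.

L_1/L_2 = (0.667)²(2.30)⁴ = 12.45.
F_1/F_2 = (L_1/L_2)/(d_1/d_2)² = 12.45/4.000 = 3.112.
m_1 − m_2 = −2.5 log₁₀(3.112) = -1.23.

-1.23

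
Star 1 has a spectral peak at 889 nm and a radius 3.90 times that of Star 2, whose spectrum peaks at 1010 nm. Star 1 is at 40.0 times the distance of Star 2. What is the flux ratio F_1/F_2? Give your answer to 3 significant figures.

Wien's law: T_1/T_2 = λ_2/λ_1 = 1010/889 = 1.136.
L_1/L_2 = (R_1/R_2)²(T_1/T_2)⁴ = (3.90)²(1.136)⁴ = 25.34.
F_1/F_2 = (L_1/L_2)/(d_1/d_2)² = 25.34/(40.0)² = 0.01584.

0.0158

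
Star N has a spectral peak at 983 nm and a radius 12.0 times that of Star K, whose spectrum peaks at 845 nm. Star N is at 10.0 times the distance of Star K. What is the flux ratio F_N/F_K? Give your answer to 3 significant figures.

0.786

Wien's law: T_N/T_K = λ_K/λ_N = 845/983 = 0.8596.
L_N/L_K = (R_N/R_K)²(T_N/T_K)⁴ = (12.0)²(0.8596)⁴ = 78.63.
F_N/F_K = (L_N/L_K)/(d_N/d_K)² = 78.63/(10.0)² = 0.7863.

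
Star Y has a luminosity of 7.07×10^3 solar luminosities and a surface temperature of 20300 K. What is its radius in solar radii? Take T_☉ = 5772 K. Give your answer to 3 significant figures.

6.80 solar radii

R/R_☉ = √(L/L_☉) / (T/T_☉)² = √(7.07×10^3) / (3.517)²
       = 84.08 / 12.37 = 6.798.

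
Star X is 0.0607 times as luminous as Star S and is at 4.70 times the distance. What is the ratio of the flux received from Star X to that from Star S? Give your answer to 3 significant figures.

F = L/(4πd²), so F_X/F_S = (L_X/L_S) / (d_X/d_S)²
= 0.0607 / (4.70)² = 0.0607 / 22.09 = 0.002748.

0.00275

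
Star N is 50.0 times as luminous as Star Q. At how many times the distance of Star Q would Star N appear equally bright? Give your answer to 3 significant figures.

Equal flux requires L_N/d_N² = L_Q/d_Q², so d_N/d_Q = √(L_N/L_Q)
= √(50.0) = 7.071.

7.07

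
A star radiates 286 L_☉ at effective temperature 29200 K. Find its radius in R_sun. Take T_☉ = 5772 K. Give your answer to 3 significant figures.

0.661 R_sun

R/R_☉ = √(L/L_☉) / (T/T_☉)² = √(286) / (5.059)²
       = 16.91 / 25.59 = 0.6608.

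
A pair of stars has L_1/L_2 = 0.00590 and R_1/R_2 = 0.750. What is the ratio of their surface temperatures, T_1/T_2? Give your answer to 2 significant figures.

0.32

L ∝ R²T⁴ gives T ∝ (L/R²)^(1/4), so
T_1/T_2 = (0.00590 / 0.750²)^(1/4) = (0.01049)^(1/4) = 0.3200.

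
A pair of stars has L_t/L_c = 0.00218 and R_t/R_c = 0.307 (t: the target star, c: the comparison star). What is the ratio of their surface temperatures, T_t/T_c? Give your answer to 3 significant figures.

L ∝ R²T⁴ gives T ∝ (L/R²)^(1/4), so
T_t/T_c = (0.00218 / 0.307²)^(1/4) = (0.02313)^(1/4) = 0.3900.

0.390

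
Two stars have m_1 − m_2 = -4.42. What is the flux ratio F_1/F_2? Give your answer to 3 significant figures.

F_1/F_2 = 10^(−(m_1 − m_2)/2.5) = 10^(4.42/2.5) = 10^1.768 = 58.61.

58.6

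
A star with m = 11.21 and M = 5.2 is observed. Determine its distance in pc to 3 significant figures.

159 pc

m − M = 5 log₁₀(d/10 pc)
11.21 − (5.2) = 6.01 = 5 log₁₀(d/10)
d = 10 × 10^(6.01/5) = 10 × 10^1.202 = 159.2 pc.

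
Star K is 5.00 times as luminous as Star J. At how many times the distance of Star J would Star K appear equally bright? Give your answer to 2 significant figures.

2.2

Equal flux requires L_K/d_K² = L_J/d_J², so d_K/d_J = √(L_K/L_J)
= √(5.00) = 2.236.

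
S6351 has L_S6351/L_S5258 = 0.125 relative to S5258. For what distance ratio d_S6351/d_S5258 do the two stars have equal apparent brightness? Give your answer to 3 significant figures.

Equal flux requires L_S6351/d_S6351² = L_S5258/d_S5258², so d_S6351/d_S5258 = √(L_S6351/L_S5258)
= √(0.125) = 0.3536.

0.354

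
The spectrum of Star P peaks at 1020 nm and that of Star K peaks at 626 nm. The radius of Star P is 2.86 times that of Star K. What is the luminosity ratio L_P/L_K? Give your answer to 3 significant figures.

Wien's law gives T ∝ 1/λ_max, so T_P/T_K = λ_K/λ_P = 626/1020 = 0.6137.
Then L ∝ R²T⁴ gives L_P/L_K = (2.86)² × (0.6137)⁴ = 8.180 × 0.1419 = 1.160.

1.16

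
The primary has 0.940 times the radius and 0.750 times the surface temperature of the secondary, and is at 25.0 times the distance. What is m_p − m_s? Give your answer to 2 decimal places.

8.37

L_p/L_s = (0.940)²(0.750)⁴ = 0.2796.
F_p/F_s = (L_p/L_s)/(d_p/d_s)² = 0.2796/625.0 = 4.473×10^-4.
m_p − m_s = −2.5 log₁₀(4.473×10^-4) = 8.37.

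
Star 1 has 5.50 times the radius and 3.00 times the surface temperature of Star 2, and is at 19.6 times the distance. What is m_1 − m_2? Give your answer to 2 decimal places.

L_1/L_2 = (5.50)²(3.00)⁴ = 2450.
F_1/F_2 = (L_1/L_2)/(d_1/d_2)² = 2450/384.2 = 6.378.
m_1 − m_2 = −2.5 log₁₀(6.378) = -2.01.

-2.01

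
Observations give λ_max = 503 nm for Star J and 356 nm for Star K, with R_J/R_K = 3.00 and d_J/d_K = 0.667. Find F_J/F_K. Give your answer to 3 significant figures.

Wien's law: T_J/T_K = λ_K/λ_J = 356/503 = 0.7078.
L_J/L_K = (R_J/R_K)²(T_J/T_K)⁴ = (3.00)²(0.7078)⁴ = 2.258.
F_J/F_K = (L_J/L_K)/(d_J/d_K)² = 2.258/(0.667)² = 5.076.

5.08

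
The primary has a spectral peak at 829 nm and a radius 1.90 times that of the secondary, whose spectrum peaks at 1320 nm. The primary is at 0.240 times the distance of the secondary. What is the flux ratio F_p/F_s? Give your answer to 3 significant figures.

Wien's law: T_p/T_s = λ_s/λ_p = 1320/829 = 1.592.
L_p/L_s = (R_p/R_s)²(T_p/T_s)⁴ = (1.90)²(1.592)⁴ = 23.21.
F_p/F_s = (L_p/L_s)/(d_p/d_s)² = 23.21/(0.240)² = 402.9.

403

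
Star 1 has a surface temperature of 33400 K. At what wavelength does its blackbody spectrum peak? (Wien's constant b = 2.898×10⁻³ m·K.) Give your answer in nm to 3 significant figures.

λ_max = b/T = 2.898×10⁻³ / 33400 = 8.68×10^-8 m = 86.77 nm.

86.8 nm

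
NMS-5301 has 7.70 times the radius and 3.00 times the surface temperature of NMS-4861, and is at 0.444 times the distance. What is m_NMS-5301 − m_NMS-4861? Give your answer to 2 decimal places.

L_NMS-5301/L_NMS-4861 = (7.70)²(3.00)⁴ = 4802.
F_NMS-5301/F_NMS-4861 = (L_NMS-5301/L_NMS-4861)/(d_NMS-5301/d_NMS-4861)² = 4802/0.1971 = 2.436×10^4.
m_NMS-5301 − m_NMS-4861 = −2.5 log₁₀(2.436×10^4) = -10.97.

-10.97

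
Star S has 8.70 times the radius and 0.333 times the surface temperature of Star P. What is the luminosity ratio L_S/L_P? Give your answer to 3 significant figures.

0.931

From the Stefan–Boltzmann law, L ∝ R²T⁴, so
L_S/L_P = (R_S/R_P)² (T_S/T_P)⁴ = (8.70)² × (0.333)⁴ = 75.69 × 0.01230 = 0.9307.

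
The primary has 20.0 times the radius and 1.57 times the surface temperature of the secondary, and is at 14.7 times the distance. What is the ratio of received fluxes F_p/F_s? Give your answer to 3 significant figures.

11.2

L_p/L_s = (R_p/R_s)²(T_p/T_s)⁴ = (20.0)² × (1.57)⁴ = 2430.
F_p/F_s = (L_p/L_s)/(d_p/d_s)² = 2430 / (14.7)² = 11.25.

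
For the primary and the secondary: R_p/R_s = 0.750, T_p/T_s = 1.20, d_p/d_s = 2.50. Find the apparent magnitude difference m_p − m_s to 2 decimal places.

L_p/L_s = (0.750)²(1.20)⁴ = 1.166.
F_p/F_s = (L_p/L_s)/(d_p/d_s)² = 1.166/6.250 = 0.1866.
m_p − m_s = −2.5 log₁₀(0.1866) = 1.82.

1.82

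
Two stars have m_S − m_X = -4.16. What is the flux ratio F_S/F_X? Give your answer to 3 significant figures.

F_S/F_X = 10^(−(m_S − m_X)/2.5) = 10^(4.16/2.5) = 10^1.664 = 46.13.

46.1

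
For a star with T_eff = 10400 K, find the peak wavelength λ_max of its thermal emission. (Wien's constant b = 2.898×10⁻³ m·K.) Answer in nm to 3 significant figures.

λ_max = b/T = 2.898×10⁻³ / 10400 = 2.79×10^-7 m = 278.7 nm.

279 nm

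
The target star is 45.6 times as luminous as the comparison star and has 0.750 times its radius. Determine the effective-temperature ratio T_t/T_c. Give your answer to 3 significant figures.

L ∝ R²T⁴ gives T ∝ (L/R²)^(1/4), so
T_t/T_c = (45.6 / 0.750²)^(1/4) = (81.07)^(1/4) = 3.001.

3.00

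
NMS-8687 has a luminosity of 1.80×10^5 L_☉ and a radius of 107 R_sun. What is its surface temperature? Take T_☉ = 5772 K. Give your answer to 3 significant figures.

1.15×10^4 K

T/T_☉ = (L/L_☉)^(1/4) / (R/R_☉)^(1/2)
T = 5772 × (1.80×10^5)^(1/4) / √(107) = 5772 × 20.60 / 10.34 = 1.149×10^4 K.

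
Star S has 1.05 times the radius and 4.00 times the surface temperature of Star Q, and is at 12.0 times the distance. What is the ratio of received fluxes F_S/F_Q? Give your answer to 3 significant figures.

1.96

L_S/L_Q = (R_S/R_Q)²(T_S/T_Q)⁴ = (1.05)² × (4.00)⁴ = 282.2.
F_S/F_Q = (L_S/L_Q)/(d_S/d_Q)² = 282.2 / (12.0)² = 1.960.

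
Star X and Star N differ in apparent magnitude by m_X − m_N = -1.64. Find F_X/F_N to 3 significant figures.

4.53

F_X/F_N = 10^(−(m_X − m_N)/2.5) = 10^(1.64/2.5) = 10^0.656 = 4.529.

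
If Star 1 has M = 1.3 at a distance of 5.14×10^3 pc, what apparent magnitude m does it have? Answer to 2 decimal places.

14.85

m = M + 5 log₁₀(d/10 pc) = 1.3 + 5 log₁₀(5.14×10^3/10)
  = 1.3 + 5 × 2.711 = 1.3 + 13.55 = 14.85.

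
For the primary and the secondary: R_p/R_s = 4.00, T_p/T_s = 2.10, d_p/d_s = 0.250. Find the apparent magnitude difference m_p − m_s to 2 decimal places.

-9.24

L_p/L_s = (4.00)²(2.10)⁴ = 311.2.
F_p/F_s = (L_p/L_s)/(d_p/d_s)² = 311.2/0.06250 = 4979.
m_p − m_s = −2.5 log₁₀(4979) = -9.24.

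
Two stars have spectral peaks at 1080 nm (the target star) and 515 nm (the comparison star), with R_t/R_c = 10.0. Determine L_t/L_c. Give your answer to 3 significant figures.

Wien's law gives T ∝ 1/λ_max, so T_t/T_c = λ_c/λ_t = 515/1080 = 0.4769.
Then L ∝ R²T⁴ gives L_t/L_c = (10.0)² × (0.4769)⁴ = 100.0 × 0.05171 = 5.171.

5.17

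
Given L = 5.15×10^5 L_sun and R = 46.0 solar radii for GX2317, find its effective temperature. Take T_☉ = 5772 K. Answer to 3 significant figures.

2.28×10^4 K

T/T_☉ = (L/L_☉)^(1/4) / (R/R_☉)^(1/2)
T = 5772 × (5.15×10^5)^(1/4) / √(46.0) = 5772 × 26.79 / 6.782 = 2.280×10^4 K.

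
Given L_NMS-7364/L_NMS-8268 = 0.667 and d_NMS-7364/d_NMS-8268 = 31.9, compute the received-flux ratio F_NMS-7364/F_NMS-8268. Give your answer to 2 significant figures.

F = L/(4πd²), so F_NMS-7364/F_NMS-8268 = (L_NMS-7364/L_NMS-8268) / (d_NMS-7364/d_NMS-8268)²
= 0.667 / (31.9)² = 0.667 / 1018 = 6.555×10^-4.

6.6×10^-4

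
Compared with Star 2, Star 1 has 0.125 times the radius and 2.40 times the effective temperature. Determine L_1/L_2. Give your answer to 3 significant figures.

From the Stefan–Boltzmann law, L ∝ R²T⁴, so
L_1/L_2 = (R_1/R_2)² (T_1/T_2)⁴ = (0.125)² × (2.40)⁴ = 0.01562 × 33.18 = 0.5184.

0.518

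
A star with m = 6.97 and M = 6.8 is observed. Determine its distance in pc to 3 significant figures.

m − M = 5 log₁₀(d/10 pc)
6.97 − (6.8) = 0.17 = 5 log₁₀(d/10)
d = 10 × 10^(0.17/5) = 10 × 10^0.034 = 10.81 pc.

10.8 pc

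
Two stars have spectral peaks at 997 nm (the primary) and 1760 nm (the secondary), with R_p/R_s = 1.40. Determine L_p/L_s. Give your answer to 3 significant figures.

Wien's law gives T ∝ 1/λ_max, so T_p/T_s = λ_s/λ_p = 1760/997 = 1.765.
Then L ∝ R²T⁴ gives L_p/L_s = (1.40)² × (1.765)⁴ = 1.960 × 9.711 = 19.03.

19.0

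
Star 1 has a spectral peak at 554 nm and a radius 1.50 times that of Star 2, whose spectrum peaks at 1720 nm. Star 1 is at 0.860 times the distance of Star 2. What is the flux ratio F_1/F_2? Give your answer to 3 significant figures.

283

Wien's law: T_1/T_2 = λ_2/λ_1 = 1720/554 = 3.105.
L_1/L_2 = (R_1/R_2)²(T_1/T_2)⁴ = (1.50)²(3.105)⁴ = 209.1.
F_1/F_2 = (L_1/L_2)/(d_1/d_2)² = 209.1/(0.860)² = 282.7.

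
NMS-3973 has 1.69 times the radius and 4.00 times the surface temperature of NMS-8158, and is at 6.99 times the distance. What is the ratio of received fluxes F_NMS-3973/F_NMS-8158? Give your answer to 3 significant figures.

15.0

L_NMS-3973/L_NMS-8158 = (R_NMS-3973/R_NMS-8158)²(T_NMS-3973/T_NMS-8158)⁴ = (1.69)² × (4.00)⁴ = 731.2.
F_NMS-3973/F_NMS-8158 = (L_NMS-3973/L_NMS-8158)/(d_NMS-3973/d_NMS-8158)² = 731.2 / (6.99)² = 14.96.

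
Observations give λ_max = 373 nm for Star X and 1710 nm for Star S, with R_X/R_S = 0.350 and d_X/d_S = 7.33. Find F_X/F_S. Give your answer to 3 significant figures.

Wien's law: T_X/T_S = λ_S/λ_X = 1710/373 = 4.584.
L_X/L_S = (R_X/R_S)²(T_X/T_S)⁴ = (0.350)²(4.584)⁴ = 54.11.
F_X/F_S = (L_X/L_S)/(d_X/d_S)² = 54.11/(7.33)² = 1.007.

1.01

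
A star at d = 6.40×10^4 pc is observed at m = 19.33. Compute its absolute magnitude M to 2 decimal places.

M = m − 5 log₁₀(d/10 pc) = 19.33 − 5 log₁₀(6.40×10^4/10)
  = 19.33 − 5 × 3.806 = 19.33 − 19.03 = 0.30.

0.30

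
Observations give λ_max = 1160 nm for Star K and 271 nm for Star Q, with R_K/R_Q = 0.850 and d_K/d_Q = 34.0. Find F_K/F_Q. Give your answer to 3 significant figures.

Wien's law: T_K/T_Q = λ_Q/λ_K = 271/1160 = 0.2336.
L_K/L_Q = (R_K/R_Q)²(T_K/T_Q)⁴ = (0.850)²(0.2336)⁴ = 0.002152.
F_K/F_Q = (L_K/L_Q)/(d_K/d_Q)² = 0.002152/(34.0)² = 1.862×10^-6.

1.86×10^-6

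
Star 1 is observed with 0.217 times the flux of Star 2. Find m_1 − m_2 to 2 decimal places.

m_1 − m_2 = −2.5 log₁₀(F_1/F_2) = −2.5 log₁₀(0.217) = −2.5 × (-0.664) = 1.659.

1.66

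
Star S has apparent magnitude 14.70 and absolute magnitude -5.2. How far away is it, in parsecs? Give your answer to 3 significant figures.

9.55×10^4 pc

m − M = 5 log₁₀(d/10 pc)
14.70 − (-5.2) = 19.90 = 5 log₁₀(d/10)
d = 10 × 10^(19.90/5) = 10 × 10^3.980 = 9.550×10^4 pc.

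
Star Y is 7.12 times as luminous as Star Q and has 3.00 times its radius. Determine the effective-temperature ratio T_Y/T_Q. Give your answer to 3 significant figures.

L ∝ R²T⁴ gives T ∝ (L/R²)^(1/4), so
T_Y/T_Q = (7.12 / 3.00²)^(1/4) = (0.7911)^(1/4) = 0.9431.

0.943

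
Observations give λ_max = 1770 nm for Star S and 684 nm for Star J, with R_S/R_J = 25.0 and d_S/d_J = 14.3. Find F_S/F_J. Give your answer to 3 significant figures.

Wien's law: T_S/T_J = λ_J/λ_S = 684/1770 = 0.3864.
L_S/L_J = (R_S/R_J)²(T_S/T_J)⁴ = (25.0)²(0.3864)⁴ = 13.94.
F_S/F_J = (L_S/L_J)/(d_S/d_J)² = 13.94/(14.3)² = 0.06816.

0.0682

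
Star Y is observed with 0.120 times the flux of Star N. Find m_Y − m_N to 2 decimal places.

2.30

m_Y − m_N = −2.5 log₁₀(F_Y/F_N) = −2.5 log₁₀(0.120) = −2.5 × (-0.921) = 2.302.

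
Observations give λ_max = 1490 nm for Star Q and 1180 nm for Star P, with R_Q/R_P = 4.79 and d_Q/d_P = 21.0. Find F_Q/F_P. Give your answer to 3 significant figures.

0.0205

Wien's law: T_Q/T_P = λ_P/λ_Q = 1180/1490 = 0.7919.
L_Q/L_P = (R_Q/R_P)²(T_Q/T_P)⁴ = (4.79)²(0.7919)⁴ = 9.025.
F_Q/F_P = (L_Q/L_P)/(d_Q/d_P)² = 9.025/(21.0)² = 0.02047.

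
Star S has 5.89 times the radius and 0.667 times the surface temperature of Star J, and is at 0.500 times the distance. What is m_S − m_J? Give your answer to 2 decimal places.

L_S/L_J = (5.89)²(0.667)⁴ = 6.866.
F_S/F_J = (L_S/L_J)/(d_S/d_J)² = 6.866/0.2500 = 27.47.
m_S − m_J = −2.5 log₁₀(27.47) = -3.60.

-3.60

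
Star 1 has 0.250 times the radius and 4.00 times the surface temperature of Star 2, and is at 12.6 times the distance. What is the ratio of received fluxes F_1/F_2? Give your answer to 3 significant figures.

0.101

L_1/L_2 = (R_1/R_2)²(T_1/T_2)⁴ = (0.250)² × (4.00)⁴ = 16.00.
F_1/F_2 = (L_1/L_2)/(d_1/d_2)² = 16.00 / (12.6)² = 0.1008.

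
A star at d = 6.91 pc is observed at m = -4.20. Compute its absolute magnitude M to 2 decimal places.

M = m − 5 log₁₀(d/10 pc) = -4.20 − 5 log₁₀(6.91/10)
  = -4.20 − 5 × -0.161 = -4.20 − -0.80 = -3.40.

-3.40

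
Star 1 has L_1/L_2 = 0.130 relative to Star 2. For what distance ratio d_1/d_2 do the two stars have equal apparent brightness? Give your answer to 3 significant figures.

0.361

Equal flux requires L_1/d_1² = L_2/d_2², so d_1/d_2 = √(L_1/L_2)
= √(0.130) = 0.3606.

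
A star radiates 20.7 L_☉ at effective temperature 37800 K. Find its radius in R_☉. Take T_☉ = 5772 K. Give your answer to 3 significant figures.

R/R_☉ = √(L/L_☉) / (T/T_☉)² = √(20.7) / (6.549)²
       = 4.550 / 42.89 = 0.1061.

0.106 R_☉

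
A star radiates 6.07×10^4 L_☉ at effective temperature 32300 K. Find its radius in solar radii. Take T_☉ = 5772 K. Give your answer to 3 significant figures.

R/R_☉ = √(L/L_☉) / (T/T_☉)² = √(6.07×10^4) / (5.596)²
       = 246.4 / 31.31 = 7.868.

7.87 solar radii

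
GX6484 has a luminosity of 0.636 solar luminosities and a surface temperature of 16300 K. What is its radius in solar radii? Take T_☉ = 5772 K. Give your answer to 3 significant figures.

0.100 solar radii

R/R_☉ = √(L/L_☉) / (T/T_☉)² = √(0.636) / (2.824)²
       = 0.7975 / 7.975 = 0.1000.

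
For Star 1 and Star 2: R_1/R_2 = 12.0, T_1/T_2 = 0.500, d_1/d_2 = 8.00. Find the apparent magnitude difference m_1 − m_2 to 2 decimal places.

2.13

L_1/L_2 = (12.0)²(0.500)⁴ = 9.000.
F_1/F_2 = (L_1/L_2)/(d_1/d_2)² = 9.000/64.00 = 0.1406.
m_1 − m_2 = −2.5 log₁₀(0.1406) = 2.13.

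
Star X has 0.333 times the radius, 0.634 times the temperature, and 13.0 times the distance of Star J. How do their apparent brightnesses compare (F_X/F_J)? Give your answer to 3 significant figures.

L_X/L_J = (R_X/R_J)²(T_X/T_J)⁴ = (0.333)² × (0.634)⁴ = 0.01792.
F_X/F_J = (L_X/L_J)/(d_X/d_J)² = 0.01792 / (13.0)² = 1.060×10^-4.

1.06×10^-4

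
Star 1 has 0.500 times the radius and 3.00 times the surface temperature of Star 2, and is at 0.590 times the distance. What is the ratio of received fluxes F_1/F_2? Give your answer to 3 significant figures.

L_1/L_2 = (R_1/R_2)²(T_1/T_2)⁴ = (0.500)² × (3.00)⁴ = 20.25.
F_1/F_2 = (L_1/L_2)/(d_1/d_2)² = 20.25 / (0.590)² = 58.17.

58.2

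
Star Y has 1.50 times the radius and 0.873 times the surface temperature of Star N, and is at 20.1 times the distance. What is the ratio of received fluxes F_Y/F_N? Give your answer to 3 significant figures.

L_Y/L_N = (R_Y/R_N)²(T_Y/T_N)⁴ = (1.50)² × (0.873)⁴ = 1.307.
F_Y/F_N = (L_Y/L_N)/(d_Y/d_N)² = 1.307 / (20.1)² = 0.003235.

0.00323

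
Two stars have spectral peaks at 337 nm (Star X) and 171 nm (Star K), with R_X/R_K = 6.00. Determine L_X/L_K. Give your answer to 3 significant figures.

2.39

Wien's law gives T ∝ 1/λ_max, so T_X/T_K = λ_K/λ_X = 171/337 = 0.5074.
Then L ∝ R²T⁴ gives L_X/L_K = (6.00)² × (0.5074)⁴ = 36.00 × 0.06629 = 2.387.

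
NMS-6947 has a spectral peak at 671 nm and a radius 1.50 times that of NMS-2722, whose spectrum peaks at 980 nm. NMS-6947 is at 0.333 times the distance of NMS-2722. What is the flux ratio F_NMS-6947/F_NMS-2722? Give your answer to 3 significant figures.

Wien's law: T_NMS-6947/T_NMS-2722 = λ_NMS-2722/λ_NMS-6947 = 980/671 = 1.461.
L_NMS-6947/L_NMS-2722 = (R_NMS-6947/R_NMS-2722)²(T_NMS-6947/T_NMS-2722)⁴ = (1.50)²(1.461)⁴ = 10.24.
F_NMS-6947/F_NMS-2722 = (L_NMS-6947/L_NMS-2722)/(d_NMS-6947/d_NMS-2722)² = 10.24/(0.333)² = 92.32.

92.3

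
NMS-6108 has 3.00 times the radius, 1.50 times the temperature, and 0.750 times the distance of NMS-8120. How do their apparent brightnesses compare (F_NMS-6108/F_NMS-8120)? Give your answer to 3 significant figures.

81.0

L_NMS-6108/L_NMS-8120 = (R_NMS-6108/R_NMS-8120)²(T_NMS-6108/T_NMS-8120)⁴ = (3.00)² × (1.50)⁴ = 45.56.
F_NMS-6108/F_NMS-8120 = (L_NMS-6108/L_NMS-8120)/(d_NMS-6108/d_NMS-8120)² = 45.56 / (0.750)² = 81.00.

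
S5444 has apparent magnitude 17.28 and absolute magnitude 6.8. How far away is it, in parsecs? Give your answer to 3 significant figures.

1.25×10^3 pc

m − M = 5 log₁₀(d/10 pc)
17.28 − (6.8) = 10.48 = 5 log₁₀(d/10)
d = 10 × 10^(10.48/5) = 10 × 10^2.096 = 1247 pc.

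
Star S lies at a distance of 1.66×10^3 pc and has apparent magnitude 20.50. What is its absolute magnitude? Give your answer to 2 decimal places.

M = m − 5 log₁₀(d/10 pc) = 20.50 − 5 log₁₀(1.66×10^3/10)
  = 20.50 − 5 × 2.220 = 20.50 − 11.10 = 9.40.

9.40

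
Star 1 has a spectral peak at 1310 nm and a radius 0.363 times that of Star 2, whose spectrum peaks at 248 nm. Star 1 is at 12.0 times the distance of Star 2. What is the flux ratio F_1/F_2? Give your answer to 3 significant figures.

Wien's law: T_1/T_2 = λ_2/λ_1 = 248/1310 = 0.1893.
L_1/L_2 = (R_1/R_2)²(T_1/T_2)⁴ = (0.363)²(0.1893)⁴ = 1.693×10^-4.
F_1/F_2 = (L_1/L_2)/(d_1/d_2)² = 1.693×10^-4/(12.0)² = 1.175×10^-6.

1.18×10^-6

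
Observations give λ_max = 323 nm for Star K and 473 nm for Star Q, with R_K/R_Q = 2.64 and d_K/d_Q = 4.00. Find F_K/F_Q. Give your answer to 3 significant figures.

2.00

Wien's law: T_K/T_Q = λ_Q/λ_K = 473/323 = 1.464.
L_K/L_Q = (R_K/R_Q)²(T_K/T_Q)⁴ = (2.64)²(1.464)⁴ = 32.05.
F_K/F_Q = (L_K/L_Q)/(d_K/d_Q)² = 32.05/(4.00)² = 2.003.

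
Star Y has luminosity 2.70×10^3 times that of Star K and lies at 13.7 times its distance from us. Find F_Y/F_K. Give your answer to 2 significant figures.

F = L/(4πd²), so F_Y/F_K = (L_Y/L_K) / (d_Y/d_K)²
= 2.70×10^3 / (13.7)² = 2.70×10^3 / 187.7 = 14.39.

14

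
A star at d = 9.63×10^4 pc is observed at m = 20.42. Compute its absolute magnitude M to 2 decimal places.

M = m − 5 log₁₀(d/10 pc) = 20.42 − 5 log₁₀(9.63×10^4/10)
  = 20.42 − 5 × 3.984 = 20.42 − 19.92 = 0.50.

0.50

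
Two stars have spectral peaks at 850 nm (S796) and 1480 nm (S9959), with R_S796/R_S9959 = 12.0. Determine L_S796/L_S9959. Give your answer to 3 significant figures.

1.32×10^3

Wien's law gives T ∝ 1/λ_max, so T_S796/T_S9959 = λ_S9959/λ_S796 = 1480/850 = 1.741.
Then L ∝ R²T⁴ gives L_S796/L_S9959 = (12.0)² × (1.741)⁴ = 144.0 × 9.191 = 1324.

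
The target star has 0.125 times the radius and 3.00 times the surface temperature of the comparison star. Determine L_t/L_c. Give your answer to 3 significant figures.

From the Stefan–Boltzmann law, L ∝ R²T⁴, so
L_t/L_c = (R_t/R_c)² (T_t/T_c)⁴ = (0.125)² × (3.00)⁴ = 0.01562 × 81.00 = 1.266.

1.27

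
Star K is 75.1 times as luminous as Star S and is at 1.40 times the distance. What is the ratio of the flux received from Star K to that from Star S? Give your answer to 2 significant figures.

38

F = L/(4πd²), so F_K/F_S = (L_K/L_S) / (d_K/d_S)²
= 75.1 / (1.40)² = 75.1 / 1.960 = 38.32.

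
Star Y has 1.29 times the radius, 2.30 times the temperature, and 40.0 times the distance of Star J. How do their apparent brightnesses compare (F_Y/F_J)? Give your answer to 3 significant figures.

L_Y/L_J = (R_Y/R_J)²(T_Y/T_J)⁴ = (1.29)² × (2.30)⁴ = 46.57.
F_Y/F_J = (L_Y/L_J)/(d_Y/d_J)² = 46.57 / (40.0)² = 0.02911.

0.0291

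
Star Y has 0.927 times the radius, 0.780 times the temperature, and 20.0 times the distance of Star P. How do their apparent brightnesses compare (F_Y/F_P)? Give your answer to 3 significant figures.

L_Y/L_P = (R_Y/R_P)²(T_Y/T_P)⁴ = (0.927)² × (0.780)⁴ = 0.3181.
F_Y/F_P = (L_Y/L_P)/(d_Y/d_P)² = 0.3181 / (20.0)² = 7.952×10^-4.

7.95×10^-4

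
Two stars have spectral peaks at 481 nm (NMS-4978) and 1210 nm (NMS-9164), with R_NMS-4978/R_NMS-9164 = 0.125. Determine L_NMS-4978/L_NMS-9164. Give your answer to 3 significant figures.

Wien's law gives T ∝ 1/λ_max, so T_NMS-4978/T_NMS-9164 = λ_NMS-9164/λ_NMS-4978 = 1210/481 = 2.516.
Then L ∝ R²T⁴ gives L_NMS-4978/L_NMS-9164 = (0.125)² × (2.516)⁴ = 0.01562 × 40.05 = 0.6257.

0.626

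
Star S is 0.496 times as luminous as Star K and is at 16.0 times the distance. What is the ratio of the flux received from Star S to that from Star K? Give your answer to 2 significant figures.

0.0019

F = L/(4πd²), so F_S/F_K = (L_S/L_K) / (d_S/d_K)²
= 0.496 / (16.0)² = 0.496 / 256.0 = 0.001937.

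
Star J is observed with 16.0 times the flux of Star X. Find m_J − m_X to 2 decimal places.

m_J − m_X = −2.5 log₁₀(F_J/F_X) = −2.5 log₁₀(16.0) = −2.5 × (1.204) = -3.010.

-3.01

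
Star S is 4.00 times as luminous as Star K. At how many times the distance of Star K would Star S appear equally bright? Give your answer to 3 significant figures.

2.00

Equal flux requires L_S/d_S² = L_K/d_K², so d_S/d_K = √(L_S/L_K)
= √(4.00) = 2.000.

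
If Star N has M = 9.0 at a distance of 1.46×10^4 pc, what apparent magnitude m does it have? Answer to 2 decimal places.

m = M + 5 log₁₀(d/10 pc) = 9.0 + 5 log₁₀(1.46×10^4/10)
  = 9.0 + 5 × 3.164 = 9.0 + 15.82 = 24.82.

24.82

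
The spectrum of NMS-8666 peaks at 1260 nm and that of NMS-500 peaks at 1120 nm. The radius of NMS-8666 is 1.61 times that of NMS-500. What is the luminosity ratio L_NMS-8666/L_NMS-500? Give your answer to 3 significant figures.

Wien's law gives T ∝ 1/λ_max, so T_NMS-8666/T_NMS-500 = λ_NMS-500/λ_NMS-8666 = 1120/1260 = 0.8889.
Then L ∝ R²T⁴ gives L_NMS-8666/L_NMS-500 = (1.61)² × (0.8889)⁴ = 2.592 × 0.6243 = 1.618.

1.62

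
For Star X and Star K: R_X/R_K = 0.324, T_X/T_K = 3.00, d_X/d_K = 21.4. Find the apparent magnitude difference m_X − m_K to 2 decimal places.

L_X/L_K = (0.324)²(3.00)⁴ = 8.503.
F_X/F_K = (L_X/L_K)/(d_X/d_K)² = 8.503/458.0 = 0.01857.
m_X − m_K = −2.5 log₁₀(0.01857) = 4.33.

4.33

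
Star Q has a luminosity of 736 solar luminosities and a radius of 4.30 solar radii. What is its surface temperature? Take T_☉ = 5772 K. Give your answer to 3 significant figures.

1.45×10^4 K

T/T_☉ = (L/L_☉)^(1/4) / (R/R_☉)^(1/2)
T = 5772 × (736)^(1/4) / √(4.30) = 5772 × 5.209 / 2.074 = 1.450×10^4 K.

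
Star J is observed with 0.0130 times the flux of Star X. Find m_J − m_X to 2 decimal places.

m_J − m_X = −2.5 log₁₀(F_J/F_X) = −2.5 log₁₀(0.0130) = −2.5 × (-1.886) = 4.715.

4.72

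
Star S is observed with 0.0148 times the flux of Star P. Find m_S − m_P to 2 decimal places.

m_S − m_P = −2.5 log₁₀(F_S/F_P) = −2.5 log₁₀(0.0148) = −2.5 × (-1.830) = 4.574.

4.57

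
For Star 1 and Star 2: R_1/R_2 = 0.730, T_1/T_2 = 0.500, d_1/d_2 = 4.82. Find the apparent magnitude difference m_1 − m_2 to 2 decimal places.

7.11

L_1/L_2 = (0.730)²(0.500)⁴ = 0.03331.
F_1/F_2 = (L_1/L_2)/(d_1/d_2)² = 0.03331/23.23 = 0.001434.
m_1 − m_2 = −2.5 log₁₀(0.001434) = 7.11.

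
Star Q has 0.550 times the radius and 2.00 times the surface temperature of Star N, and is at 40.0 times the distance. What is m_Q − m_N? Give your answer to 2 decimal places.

L_Q/L_N = (0.550)²(2.00)⁴ = 4.840.
F_Q/F_N = (L_Q/L_N)/(d_Q/d_N)² = 4.840/1600 = 0.003025.
m_Q − m_N = −2.5 log₁₀(0.003025) = 6.30.

6.30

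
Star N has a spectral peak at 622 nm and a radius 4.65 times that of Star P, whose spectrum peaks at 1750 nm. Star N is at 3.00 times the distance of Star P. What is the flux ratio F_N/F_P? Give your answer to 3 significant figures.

151

Wien's law: T_N/T_P = λ_P/λ_N = 1750/622 = 2.814.
L_N/L_P = (R_N/R_P)²(T_N/T_P)⁴ = (4.65)²(2.814)⁴ = 1355.
F_N/F_P = (L_N/L_P)/(d_N/d_P)² = 1355/(3.00)² = 150.5.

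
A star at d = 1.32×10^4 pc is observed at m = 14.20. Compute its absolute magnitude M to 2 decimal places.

-1.40

M = m − 5 log₁₀(d/10 pc) = 14.20 − 5 log₁₀(1.32×10^4/10)
  = 14.20 − 5 × 3.121 = 14.20 − 15.60 = -1.40.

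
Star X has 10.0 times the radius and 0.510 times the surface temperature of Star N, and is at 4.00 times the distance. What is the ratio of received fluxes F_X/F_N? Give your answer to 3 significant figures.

L_X/L_N = (R_X/R_N)²(T_X/T_N)⁴ = (10.0)² × (0.510)⁴ = 6.765.
F_X/F_N = (L_X/L_N)/(d_X/d_N)² = 6.765 / (4.00)² = 0.4228.

0.423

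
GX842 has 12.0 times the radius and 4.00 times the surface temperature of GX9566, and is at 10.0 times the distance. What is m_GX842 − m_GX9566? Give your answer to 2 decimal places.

L_GX842/L_GX9566 = (12.0)²(4.00)⁴ = 3.686×10^4.
F_GX842/F_GX9566 = (L_GX842/L_GX9566)/(d_GX842/d_GX9566)² = 3.686×10^4/100.0 = 368.6.
m_GX842 − m_GX9566 = −2.5 log₁₀(368.6) = -6.42.

-6.42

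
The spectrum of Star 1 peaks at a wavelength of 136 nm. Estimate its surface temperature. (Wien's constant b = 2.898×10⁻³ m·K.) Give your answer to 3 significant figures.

T = b/λ_max = 2.898×10⁻³ / (136×10⁻⁹) = 2.131×10^4 K.

2.13×10^4 K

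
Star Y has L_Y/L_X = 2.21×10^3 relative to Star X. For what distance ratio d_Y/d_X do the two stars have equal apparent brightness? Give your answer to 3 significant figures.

Equal flux requires L_Y/d_Y² = L_X/d_X², so d_Y/d_X = √(L_Y/L_X)
= √(2.21×10^3) = 47.01.

47.0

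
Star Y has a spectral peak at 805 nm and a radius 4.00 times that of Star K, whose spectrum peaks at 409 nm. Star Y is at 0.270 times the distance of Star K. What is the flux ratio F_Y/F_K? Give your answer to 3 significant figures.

Wien's law: T_Y/T_K = λ_K/λ_Y = 409/805 = 0.5081.
L_Y/L_K = (R_Y/R_K)²(T_Y/T_K)⁴ = (4.00)²(0.5081)⁴ = 1.066.
F_Y/F_K = (L_Y/L_K)/(d_Y/d_K)² = 1.066/(0.270)² = 14.63.

14.6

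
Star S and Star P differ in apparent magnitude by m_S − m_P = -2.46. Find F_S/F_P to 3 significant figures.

F_S/F_P = 10^(−(m_S − m_P)/2.5) = 10^(2.46/2.5) = 10^0.984 = 9.638.

9.64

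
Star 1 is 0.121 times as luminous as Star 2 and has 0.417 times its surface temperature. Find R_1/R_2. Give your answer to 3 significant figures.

L ∝ R²T⁴ gives R ∝ √L / T², so
R_1/R_2 = √(0.121) / (0.417)² = 0.3479 / 0.1739 = 2.000.

2.00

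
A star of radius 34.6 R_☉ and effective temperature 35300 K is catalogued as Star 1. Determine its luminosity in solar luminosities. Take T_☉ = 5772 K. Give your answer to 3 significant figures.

L/L_☉ = (R/R_☉)² (T/T_☉)⁴ = (34.6)² × (35300/5772)⁴
       = 1197 × (6.116)⁴ = 1197 × 1399 = 1.675×10^6.

1.67×10^6 solar luminosities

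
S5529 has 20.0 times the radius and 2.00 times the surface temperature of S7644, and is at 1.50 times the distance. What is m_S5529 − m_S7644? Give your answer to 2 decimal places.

L_S5529/L_S7644 = (20.0)²(2.00)⁴ = 6400.
F_S5529/F_S7644 = (L_S5529/L_S7644)/(d_S5529/d_S7644)² = 6400/2.250 = 2844.
m_S5529 − m_S7644 = −2.5 log₁₀(2844) = -8.63.

-8.63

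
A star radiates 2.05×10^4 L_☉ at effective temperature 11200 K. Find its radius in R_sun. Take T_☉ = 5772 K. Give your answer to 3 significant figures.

R/R_☉ = √(L/L_☉) / (T/T_☉)² = √(2.05×10^4) / (1.940)²
       = 143.2 / 3.765 = 38.03.

38.0 R_sun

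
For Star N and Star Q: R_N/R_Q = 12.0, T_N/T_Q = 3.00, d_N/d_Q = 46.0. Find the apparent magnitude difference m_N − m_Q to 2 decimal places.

L_N/L_Q = (12.0)²(3.00)⁴ = 1.166×10^4.
F_N/F_Q = (L_N/L_Q)/(d_N/d_Q)² = 1.166×10^4/2116 = 5.512.
m_N − m_Q = −2.5 log₁₀(5.512) = -1.85.

-1.85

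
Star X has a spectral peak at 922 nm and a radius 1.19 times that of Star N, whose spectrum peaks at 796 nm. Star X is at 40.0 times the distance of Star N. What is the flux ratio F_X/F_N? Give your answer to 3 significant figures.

Wien's law: T_X/T_N = λ_N/λ_X = 796/922 = 0.8633.
L_X/L_N = (R_X/R_N)²(T_X/T_N)⁴ = (1.19)²(0.8633)⁴ = 0.7867.
F_X/F_N = (L_X/L_N)/(d_X/d_N)² = 0.7867/(40.0)² = 4.917×10^-4.

4.92×10^-4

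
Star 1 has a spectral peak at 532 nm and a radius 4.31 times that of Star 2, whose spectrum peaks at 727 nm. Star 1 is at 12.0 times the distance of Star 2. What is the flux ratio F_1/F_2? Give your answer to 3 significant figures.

Wien's law: T_1/T_2 = λ_2/λ_1 = 727/532 = 1.367.
L_1/L_2 = (R_1/R_2)²(T_1/T_2)⁴ = (4.31)²(1.367)⁴ = 64.78.
F_1/F_2 = (L_1/L_2)/(d_1/d_2)² = 64.78/(12.0)² = 0.4499.

0.450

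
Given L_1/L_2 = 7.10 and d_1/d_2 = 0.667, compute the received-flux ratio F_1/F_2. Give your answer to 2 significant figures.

F = L/(4πd²), so F_1/F_2 = (L_1/L_2) / (d_1/d_2)²
= 7.10 / (0.667)² = 7.10 / 0.4449 = 15.96.

16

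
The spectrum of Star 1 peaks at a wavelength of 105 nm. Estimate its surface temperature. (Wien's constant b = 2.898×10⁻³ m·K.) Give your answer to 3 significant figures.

2.76×10^4 K

T = b/λ_max = 2.898×10⁻³ / (105×10⁻⁹) = 2.760×10^4 K.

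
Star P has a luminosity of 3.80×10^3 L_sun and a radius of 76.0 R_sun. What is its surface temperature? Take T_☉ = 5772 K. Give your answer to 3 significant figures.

5.20×10^3 K

T/T_☉ = (L/L_☉)^(1/4) / (R/R_☉)^(1/2)
T = 5772 × (3.80×10^3)^(1/4) / √(76.0) = 5772 × 7.851 / 8.718 = 5198 K.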